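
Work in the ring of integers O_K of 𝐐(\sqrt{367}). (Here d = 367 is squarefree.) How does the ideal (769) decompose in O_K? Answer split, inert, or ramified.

367 mod 4 = 3, hence disc K = 4·367 = 1468 and O_K = ℤ[√367].
Since gcd(769, 1468) = 1 the prime 769 does not ramify.
Compute (367/769) via Euler: 367^((769-1)/2) mod 769 = 768, so (367/769) = -1.
d is a non-residue mod p, hence 769 remains inert in O_K.

inert — (769) stays prime in O_K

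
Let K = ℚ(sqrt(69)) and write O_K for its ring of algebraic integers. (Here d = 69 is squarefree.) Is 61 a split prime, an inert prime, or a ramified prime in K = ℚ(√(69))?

61 remains inert

Since 69 ≡ 1 mod 4, the ring of integers is ℤ[(1+√69)/2] with discriminant 69.
61 ∤ 69, so 61 is unramified.
Legendre symbol by Euler's criterion: (69/61) ≡ 69^30 ≡ 60 (mod 61), i.e. (69/61) = -1.
d is a non-residue mod p, hence 61 remains inert in O_K.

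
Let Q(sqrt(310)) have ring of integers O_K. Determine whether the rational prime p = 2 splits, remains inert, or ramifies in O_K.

Since 310 ≢ 1 mod 4, the ring of integers is ℤ[√310] with discriminant 4·310 = 1240.
disc(K) = 1240 = 2·620, so p = 2 is ramified.

2 is ramified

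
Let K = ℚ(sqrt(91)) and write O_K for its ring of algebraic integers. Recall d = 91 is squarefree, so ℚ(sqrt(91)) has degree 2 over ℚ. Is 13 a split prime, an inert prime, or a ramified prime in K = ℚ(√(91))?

d = 91 ≡ 3 (mod 4), so O_K = ℤ[√91] and disc(K) = 4d = 364.
Ramification test: 13 | 364. The prime 13 ramifies in K.

ramified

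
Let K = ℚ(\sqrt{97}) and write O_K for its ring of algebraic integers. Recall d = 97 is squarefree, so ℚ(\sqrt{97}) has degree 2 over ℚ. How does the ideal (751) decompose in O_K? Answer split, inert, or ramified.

splits completely

97 mod 4 = 1, hence disc K = 97 and O_K = ℤ[(1+√97)/2].
disc(K) = 97 is not divisible by 751; 751 is unramified.
Compute (97/751) via Euler: 97^((751-1)/2) mod 751 = 1, so (97/751) = 1.
Legendre symbol 1 ⇒ 751 is split.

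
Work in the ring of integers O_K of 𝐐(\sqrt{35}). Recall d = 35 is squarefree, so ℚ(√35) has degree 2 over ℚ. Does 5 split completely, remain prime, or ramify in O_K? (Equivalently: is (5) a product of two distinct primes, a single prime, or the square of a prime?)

d = 35 ≡ 3 (mod 4), so O_K = ℤ[√35] and disc(K) = 4d = 140.
5 divides disc(K) = 140, so 5 ramifies.

p ramifies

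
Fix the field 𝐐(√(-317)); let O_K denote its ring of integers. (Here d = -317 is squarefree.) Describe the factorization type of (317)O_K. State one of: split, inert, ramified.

ramified

d = -317 ≡ 3 (mod 4), so O_K = ℤ[√-317] and disc(K) = 4d = -1268.
Ramification test: 317 | -1268. The prime 317 ramifies in K.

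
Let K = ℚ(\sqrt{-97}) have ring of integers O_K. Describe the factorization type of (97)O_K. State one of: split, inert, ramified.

ramifies in O_K

Since -97 ≢ 1 mod 4, the ring of integers is ℤ[√-97] with discriminant 4·(-97) = -388.
Ramification test: 97 | -388. The prime 97 ramifies in K.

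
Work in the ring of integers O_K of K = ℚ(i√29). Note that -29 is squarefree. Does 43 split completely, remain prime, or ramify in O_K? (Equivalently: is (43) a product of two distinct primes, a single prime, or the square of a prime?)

Since -29 ≢ 1 mod 4, the ring of integers is ℤ[√-29] with discriminant 4·(-29) = -116.
Since gcd(43, -116) = 1 the prime 43 does not ramify.
(-29/43) = 14^21 mod 43 = 1, giving Legendre symbol 1.
d is a quadratic residue mod p, hence 43 splits in O_K.

p splits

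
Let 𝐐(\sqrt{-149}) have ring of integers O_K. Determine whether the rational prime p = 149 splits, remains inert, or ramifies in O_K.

d = -149 ≡ 3 (mod 4), so O_K = ℤ[√-149] and disc(K) = 4d = -596.
Ramification test: 149 | -596. The prime 149 ramifies in K.

ramified — (149) = 𝔭²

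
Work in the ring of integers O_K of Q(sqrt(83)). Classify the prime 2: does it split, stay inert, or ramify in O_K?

Since 83 ≢ 1 mod 4, the ring of integers is ℤ[√83] with discriminant 4·83 = 332.
disc(K) = 332 = 2·166, so p = 2 is ramified.

2 is ramified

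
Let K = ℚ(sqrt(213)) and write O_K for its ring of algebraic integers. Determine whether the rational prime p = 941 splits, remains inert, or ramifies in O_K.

Since 213 ≡ 1 mod 4, the ring of integers is ℤ[(1+√213)/2] with discriminant 213.
941 ∤ 213, so 941 is unramified.
Compute (213/941) via Euler: 213^((941-1)/2) mod 941 = 940, so (213/941) = -1.
d is a non-residue mod p, hence 941 remains inert in O_K.

inert — (941) stays prime in O_K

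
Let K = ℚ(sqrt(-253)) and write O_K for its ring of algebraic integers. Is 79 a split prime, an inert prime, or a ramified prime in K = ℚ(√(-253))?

inert — (79) stays prime in O_K

d = -253 ≡ 3 (mod 4), so O_K = ℤ[√-253] and disc(K) = 4d = -1012.
disc(K) = -1012 is not divisible by 79; 79 is unramified.
Legendre symbol by Euler's criterion: (-253/79) ≡ (-253)^39 ≡ 78 (mod 79), i.e. (-253/79) = -1.
Legendre symbol -1 ⇒ 79 is inert.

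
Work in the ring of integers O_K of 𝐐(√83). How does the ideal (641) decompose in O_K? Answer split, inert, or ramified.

remains prime (inert)

d = 83 ≡ 3 (mod 4), so O_K = ℤ[√83] and disc(K) = 4d = 332.
Since gcd(641, 332) = 1 the prime 641 does not ramify.
Euler's criterion: 83^320 mod 641 = 640. Thus (83|641) = -1.
Legendre symbol -1 ⇒ 641 is inert.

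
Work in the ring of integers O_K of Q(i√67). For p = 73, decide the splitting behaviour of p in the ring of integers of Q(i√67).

73 splits in O_K

d = -67 ≡ 1 (mod 4), so O_K = ℤ[(1+√-67)/2] and disc(K) = d = -67.
73 ∤ -67, so 73 is unramified.
Euler's criterion: (-67)^36 mod 73 = 1. Thus (-67|73) = 1.
d is a quadratic residue mod p, hence 73 splits in O_K.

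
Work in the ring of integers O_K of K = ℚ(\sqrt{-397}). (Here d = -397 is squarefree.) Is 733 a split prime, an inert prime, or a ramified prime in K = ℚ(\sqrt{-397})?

733 remains inert

-397 mod 4 = 3, hence disc K = 4·(-397) = -1588 and O_K = ℤ[√-397].
Since gcd(733, -1588) = 1 the prime 733 does not ramify.
(-397/733) = 336^366 mod 733 = 732, giving Legendre symbol -1.
Legendre symbol -1 ⇒ 733 is inert.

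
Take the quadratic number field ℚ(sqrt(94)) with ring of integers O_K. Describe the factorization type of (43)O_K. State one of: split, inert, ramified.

d = 94 ≡ 2 (mod 4), so O_K = ℤ[√94] and disc(K) = 4d = 376.
disc(K) = 376 is not divisible by 43; 43 is unramified.
Compute (94/43) via Euler: 8^((43-1)/2) mod 43 = 42, so (94/43) = -1.
d is a non-residue mod p, hence 43 remains inert in O_K.

p is inert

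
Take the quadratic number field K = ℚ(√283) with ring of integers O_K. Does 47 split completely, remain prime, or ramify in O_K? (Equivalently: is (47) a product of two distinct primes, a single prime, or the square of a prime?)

d = 283 ≡ 3 (mod 4), so O_K = ℤ[√283] and disc(K) = 4d = 1132.
Since gcd(47, 1132) = 1 the prime 47 does not ramify.
(283/47) = 1^23 mod 47 = 1, giving Legendre symbol 1.
(283/47) = 1, so 47 splits.

47 splits in O_K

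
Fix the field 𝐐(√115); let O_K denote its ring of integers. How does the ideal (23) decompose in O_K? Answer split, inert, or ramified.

ramified — (23) = 𝔭²

d = 115 ≡ 3 (mod 4), so O_K = ℤ[√115] and disc(K) = 4d = 460.
23 divides disc(K) = 460, so 23 ramifies.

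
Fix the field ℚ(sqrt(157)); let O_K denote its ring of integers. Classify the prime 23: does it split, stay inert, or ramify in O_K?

d = 157 ≡ 1 (mod 4), so O_K = ℤ[(1+√157)/2] and disc(K) = d = 157.
disc(K) = 157 is not divisible by 23; 23 is unramified.
Legendre symbol by Euler's criterion: (157/23) ≡ 157^11 ≡ 22 (mod 23), i.e. (157/23) = -1.
d is a non-residue mod p, hence 23 remains inert in O_K.

p is inert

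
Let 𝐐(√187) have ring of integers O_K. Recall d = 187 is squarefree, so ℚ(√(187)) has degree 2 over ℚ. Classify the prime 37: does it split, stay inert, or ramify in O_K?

Since 187 ≢ 1 mod 4, the ring of integers is ℤ[√187] with discriminant 4·187 = 748.
Since gcd(37, 748) = 1 the prime 37 does not ramify.
(187/37) = 2^18 mod 37 = 36, giving Legendre symbol -1.
Legendre symbol -1 ⇒ 37 is inert.

inert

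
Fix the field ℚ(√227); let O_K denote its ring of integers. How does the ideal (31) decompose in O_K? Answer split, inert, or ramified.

Since 227 ≢ 1 mod 4, the ring of integers is ℤ[√227] with discriminant 4·227 = 908.
disc(K) = 908 is not divisible by 31; 31 is unramified.
Compute (227/31) via Euler: 10^((31-1)/2) mod 31 = 1, so (227/31) = 1.
d is a quadratic residue mod p, hence 31 splits in O_K.

31 splits in O_K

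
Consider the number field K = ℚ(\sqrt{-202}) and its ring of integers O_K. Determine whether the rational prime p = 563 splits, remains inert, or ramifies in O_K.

563 splits in O_K

d = -202 ≡ 2 (mod 4), so O_K = ℤ[√-202] and disc(K) = 4d = -808.
disc(K) = -808 is not divisible by 563; 563 is unramified.
Compute (-202/563) via Euler: 361^((563-1)/2) mod 563 = 1, so (-202/563) = 1.
(-202/563) = 1, so 563 splits.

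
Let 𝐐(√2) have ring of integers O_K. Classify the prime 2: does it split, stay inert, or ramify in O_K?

ramified — (2) = 𝔭²

Since 2 ≢ 1 mod 4, the ring of integers is ℤ[√2] with discriminant 4·2 = 8.
2 divides disc(K) = 8, so 2 ramifies.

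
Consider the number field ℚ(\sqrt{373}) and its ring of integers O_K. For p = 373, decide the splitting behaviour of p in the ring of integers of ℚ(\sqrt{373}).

ramified

373 mod 4 = 1, hence disc K = 373 and O_K = ℤ[(1+√373)/2].
disc(K) = 373 = 373·1, so p = 373 is ramified.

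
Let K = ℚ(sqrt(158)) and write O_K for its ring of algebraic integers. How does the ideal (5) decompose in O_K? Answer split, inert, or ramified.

158 mod 4 = 2, hence disc K = 4·158 = 632 and O_K = ℤ[√158].
Since gcd(5, 632) = 1 the prime 5 does not ramify.
Compute (158/5) via Euler: 3^((5-1)/2) mod 5 = 4, so (158/5) = -1.
Legendre symbol -1 ⇒ 5 is inert.

inert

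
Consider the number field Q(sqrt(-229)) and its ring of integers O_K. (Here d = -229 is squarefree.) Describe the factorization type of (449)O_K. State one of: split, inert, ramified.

-229 mod 4 = 3, hence disc K = 4·(-229) = -916 and O_K = ℤ[√-229].
disc(K) = -916 is not divisible by 449; 449 is unramified.
Legendre symbol by Euler's criterion: (-229/449) ≡ (-229)^224 ≡ 1 (mod 449), i.e. (-229/449) = 1.
(-229/449) = 1, so 449 splits.

p splits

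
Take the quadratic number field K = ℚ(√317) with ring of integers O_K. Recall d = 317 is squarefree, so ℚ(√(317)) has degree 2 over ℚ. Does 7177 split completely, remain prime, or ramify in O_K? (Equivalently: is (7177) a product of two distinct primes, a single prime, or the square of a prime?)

remains prime (inert)

d = 317 ≡ 1 (mod 4), so O_K = ℤ[(1+√317)/2] and disc(K) = d = 317.
Since gcd(7177, 317) = 1 the prime 7177 does not ramify.
Legendre symbol by Euler's criterion: (317/7177) ≡ 317^3588 ≡ 7176 (mod 7177), i.e. (317/7177) = -1.
Legendre symbol -1 ⇒ 7177 is inert.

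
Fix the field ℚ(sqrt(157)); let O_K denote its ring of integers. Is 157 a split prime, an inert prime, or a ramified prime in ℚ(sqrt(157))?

157 is ramified

Since 157 ≡ 1 mod 4, the ring of integers is ℤ[(1+√157)/2] with discriminant 157.
Ramification test: 157 | 157. The prime 157 ramifies in K.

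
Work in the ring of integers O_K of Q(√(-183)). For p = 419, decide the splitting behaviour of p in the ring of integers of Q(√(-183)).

splits completely

-183 mod 4 = 1, hence disc K = -183 and O_K = ℤ[(1+√-183)/2].
419 ∤ -183, so 419 is unramified.
Euler's criterion: (-183)^209 mod 419 = 1. Thus (-183|419) = 1.
Legendre symbol 1 ⇒ 419 is split.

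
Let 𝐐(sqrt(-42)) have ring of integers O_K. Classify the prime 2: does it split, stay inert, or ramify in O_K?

ramified

d = -42 ≡ 2 (mod 4), so O_K = ℤ[√-42] and disc(K) = 4d = -168.
disc(K) = -168 = 2·(-84), so p = 2 is ramified.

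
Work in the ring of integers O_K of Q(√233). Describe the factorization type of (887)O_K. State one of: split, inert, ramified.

d = 233 ≡ 1 (mod 4), so O_K = ℤ[(1+√233)/2] and disc(K) = d = 233.
disc(K) = 233 is not divisible by 887; 887 is unramified.
Euler's criterion: 233^443 mod 887 = 886. Thus (233|887) = -1.
(233/887) = -1, so 887 is inert.

inert — (887) stays prime in O_K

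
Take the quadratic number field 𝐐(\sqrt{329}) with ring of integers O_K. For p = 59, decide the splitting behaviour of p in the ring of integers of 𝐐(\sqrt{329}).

remains prime (inert)

d = 329 ≡ 1 (mod 4), so O_K = ℤ[(1+√329)/2] and disc(K) = d = 329.
Since gcd(59, 329) = 1 the prime 59 does not ramify.
Compute (329/59) via Euler: 34^((59-1)/2) mod 59 = 58, so (329/59) = -1.
(329/59) = -1, so 59 is inert.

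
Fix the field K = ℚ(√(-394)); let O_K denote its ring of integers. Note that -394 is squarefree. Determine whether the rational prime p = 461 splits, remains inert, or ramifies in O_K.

split

d = -394 ≡ 2 (mod 4), so O_K = ℤ[√-394] and disc(K) = 4d = -1576.
461 ∤ -1576, so 461 is unramified.
Compute (-394/461) via Euler: 67^((461-1)/2) mod 461 = 1, so (-394/461) = 1.
d is a quadratic residue mod p, hence 461 splits in O_K.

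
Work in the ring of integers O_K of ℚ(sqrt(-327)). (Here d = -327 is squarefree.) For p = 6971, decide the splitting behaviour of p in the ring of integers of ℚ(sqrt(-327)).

d = -327 ≡ 1 (mod 4), so O_K = ℤ[(1+√-327)/2] and disc(K) = d = -327.
6971 ∤ -327, so 6971 is unramified.
Compute (-327/6971) via Euler: 6644^((6971-1)/2) mod 6971 = 6970, so (-327/6971) = -1.
Legendre symbol -1 ⇒ 6971 is inert.

remains prime (inert)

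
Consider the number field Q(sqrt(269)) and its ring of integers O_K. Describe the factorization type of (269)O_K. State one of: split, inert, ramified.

ramified

d = 269 ≡ 1 (mod 4), so O_K = ℤ[(1+√269)/2] and disc(K) = d = 269.
disc(K) = 269 = 269·1, so p = 269 is ramified.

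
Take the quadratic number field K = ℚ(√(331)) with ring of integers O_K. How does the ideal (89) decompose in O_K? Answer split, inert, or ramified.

d = 331 ≡ 3 (mod 4), so O_K = ℤ[√331] and disc(K) = 4d = 1324.
disc(K) = 1324 is not divisible by 89; 89 is unramified.
Compute (331/89) via Euler: 64^((89-1)/2) mod 89 = 1, so (331/89) = 1.
d is a quadratic residue mod p, hence 89 splits in O_K.

splits completely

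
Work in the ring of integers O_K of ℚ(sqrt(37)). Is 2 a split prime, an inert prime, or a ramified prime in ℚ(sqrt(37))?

inert — (2) stays prime in O_K

37 mod 4 = 1, hence disc K = 37 and O_K = ℤ[(1+√37)/2].
2 ∤ 37, so 2 is unramified.
For p = 2 with d ≡ 1 (mod 4): d mod 8 = 5, so 2 is inert.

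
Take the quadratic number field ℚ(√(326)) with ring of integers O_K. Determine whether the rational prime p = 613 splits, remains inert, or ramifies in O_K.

p splits

326 mod 4 = 2, hence disc K = 4·326 = 1304 and O_K = ℤ[√326].
disc(K) = 1304 is not divisible by 613; 613 is unramified.
Euler's criterion: 326^306 mod 613 = 1. Thus (326|613) = 1.
(326/613) = 1, so 613 splits.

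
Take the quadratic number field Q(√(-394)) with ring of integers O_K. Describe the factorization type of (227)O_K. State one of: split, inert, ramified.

Since -394 ≢ 1 mod 4, the ring of integers is ℤ[√-394] with discriminant 4·(-394) = -1576.
227 ∤ -1576, so 227 is unramified.
Compute (-394/227) via Euler: 60^((227-1)/2) mod 227 = 226, so (-394/227) = -1.
Legendre symbol -1 ⇒ 227 is inert.

inert — (227) stays prime in O_K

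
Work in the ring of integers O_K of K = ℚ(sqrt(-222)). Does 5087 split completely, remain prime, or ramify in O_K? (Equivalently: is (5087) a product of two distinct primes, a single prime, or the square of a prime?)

Since -222 ≢ 1 mod 4, the ring of integers is ℤ[√-222] with discriminant 4·(-222) = -888.
Since gcd(5087, -888) = 1 the prime 5087 does not ramify.
Euler's criterion: (-222)^2543 mod 5087 = 1. Thus (-222|5087) = 1.
d is a quadratic residue mod p, hence 5087 splits in O_K.

5087 splits in O_K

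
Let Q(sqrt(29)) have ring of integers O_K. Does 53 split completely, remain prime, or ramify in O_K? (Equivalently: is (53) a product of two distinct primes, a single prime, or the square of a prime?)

p splits

d = 29 ≡ 1 (mod 4), so O_K = ℤ[(1+√29)/2] and disc(K) = d = 29.
disc(K) = 29 is not divisible by 53; 53 is unramified.
Compute (29/53) via Euler: 29^((53-1)/2) mod 53 = 1, so (29/53) = 1.
d is a quadratic residue mod p, hence 53 splits in O_K.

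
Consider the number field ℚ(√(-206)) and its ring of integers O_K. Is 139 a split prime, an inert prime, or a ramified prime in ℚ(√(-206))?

Since -206 ≢ 1 mod 4, the ring of integers is ℤ[√-206] with discriminant 4·(-206) = -824.
disc(K) = -824 is not divisible by 139; 139 is unramified.
Legendre symbol by Euler's criterion: (-206/139) ≡ (-206)^69 ≡ 138 (mod 139), i.e. (-206/139) = -1.
Legendre symbol -1 ⇒ 139 is inert.

p is inert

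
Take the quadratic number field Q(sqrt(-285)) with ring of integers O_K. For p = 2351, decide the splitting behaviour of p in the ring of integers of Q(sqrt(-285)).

d = -285 ≡ 3 (mod 4), so O_K = ℤ[√-285] and disc(K) = 4d = -1140.
Since gcd(2351, -1140) = 1 the prime 2351 does not ramify.
Euler's criterion: (-285)^1175 mod 2351 = 2350. Thus (-285|2351) = -1.
Legendre symbol -1 ⇒ 2351 is inert.

p is inert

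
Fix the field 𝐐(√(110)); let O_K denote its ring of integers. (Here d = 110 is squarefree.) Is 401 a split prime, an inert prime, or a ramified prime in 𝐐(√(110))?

110 mod 4 = 2, hence disc K = 4·110 = 440 and O_K = ℤ[√110].
disc(K) = 440 is not divisible by 401; 401 is unramified.
(110/401) = 110^200 mod 401 = 1, giving Legendre symbol 1.
(110/401) = 1, so 401 splits.

p splits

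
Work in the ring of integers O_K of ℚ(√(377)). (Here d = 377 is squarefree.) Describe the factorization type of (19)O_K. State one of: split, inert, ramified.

splits completely

Since 377 ≡ 1 mod 4, the ring of integers is ℤ[(1+√377)/2] with discriminant 377.
disc(K) = 377 is not divisible by 19; 19 is unramified.
(377/19) = 16^9 mod 19 = 1, giving Legendre symbol 1.
Legendre symbol 1 ⇒ 19 is split.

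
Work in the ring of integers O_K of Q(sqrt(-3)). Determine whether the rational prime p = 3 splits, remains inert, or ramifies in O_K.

ramifies in O_K

d = -3 ≡ 1 (mod 4), so O_K = ℤ[(1+√-3)/2] and disc(K) = d = -3.
disc(K) = -3 = 3·(-1), so p = 3 is ramified.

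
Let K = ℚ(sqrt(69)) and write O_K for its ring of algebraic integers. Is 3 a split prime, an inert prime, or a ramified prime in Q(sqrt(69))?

Since 69 ≡ 1 mod 4, the ring of integers is ℤ[(1+√69)/2] with discriminant 69.
Ramification test: 3 | 69. The prime 3 ramifies in K.

ramifies in O_K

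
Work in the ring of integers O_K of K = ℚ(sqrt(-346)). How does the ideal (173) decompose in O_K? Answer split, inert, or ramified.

d = -346 ≡ 2 (mod 4), so O_K = ℤ[√-346] and disc(K) = 4d = -1384.
disc(K) = -1384 = 173·(-8), so p = 173 is ramified.

ramifies in O_K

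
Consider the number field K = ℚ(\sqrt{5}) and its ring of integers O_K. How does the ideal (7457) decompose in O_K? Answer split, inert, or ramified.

Since 5 ≡ 1 mod 4, the ring of integers is ℤ[(1+√5)/2] with discriminant 5.
7457 ∤ 5, so 7457 is unramified.
(5/7457) = 5^3728 mod 7457 = 7456, giving Legendre symbol -1.
(5/7457) = -1, so 7457 is inert.

7457 remains inert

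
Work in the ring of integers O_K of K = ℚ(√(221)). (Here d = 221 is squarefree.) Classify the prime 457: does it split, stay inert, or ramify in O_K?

inert — (457) stays prime in O_K

d = 221 ≡ 1 (mod 4), so O_K = ℤ[(1+√221)/2] and disc(K) = d = 221.
disc(K) = 221 is not divisible by 457; 457 is unramified.
Euler's criterion: 221^228 mod 457 = 456. Thus (221|457) = -1.
d is a non-residue mod p, hence 457 remains inert in O_K.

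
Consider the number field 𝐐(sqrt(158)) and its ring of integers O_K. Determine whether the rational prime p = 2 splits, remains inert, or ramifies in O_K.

d = 158 ≡ 2 (mod 4), so O_K = ℤ[√158] and disc(K) = 4d = 632.
Ramification test: 2 | 632. The prime 2 ramifies in K.

ramified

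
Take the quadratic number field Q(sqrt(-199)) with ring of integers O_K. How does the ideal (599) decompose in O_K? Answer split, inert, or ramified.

-199 mod 4 = 1, hence disc K = -199 and O_K = ℤ[(1+√-199)/2].
disc(K) = -199 is not divisible by 599; 599 is unramified.
Euler's criterion: (-199)^299 mod 599 = 1. Thus (-199|599) = 1.
(-199/599) = 1, so 599 splits.

split — (599) = 𝔭₁𝔭₂ with 𝔭₁ ≠ 𝔭₂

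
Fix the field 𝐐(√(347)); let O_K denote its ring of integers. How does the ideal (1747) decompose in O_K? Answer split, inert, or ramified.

Since 347 ≢ 1 mod 4, the ring of integers is ℤ[√347] with discriminant 4·347 = 1388.
Since gcd(1747, 1388) = 1 the prime 1747 does not ramify.
Euler's criterion: 347^873 mod 1747 = 1746. Thus (347|1747) = -1.
d is a non-residue mod p, hence 1747 remains inert in O_K.

remains prime (inert)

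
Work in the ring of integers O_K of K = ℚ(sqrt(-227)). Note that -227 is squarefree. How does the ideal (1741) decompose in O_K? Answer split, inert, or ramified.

inert — (1741) stays prime in O_K

-227 mod 4 = 1, hence disc K = -227 and O_K = ℤ[(1+√-227)/2].
disc(K) = -227 is not divisible by 1741; 1741 is unramified.
Euler's criterion: (-227)^870 mod 1741 = 1740. Thus (-227|1741) = -1.
Legendre symbol -1 ⇒ 1741 is inert.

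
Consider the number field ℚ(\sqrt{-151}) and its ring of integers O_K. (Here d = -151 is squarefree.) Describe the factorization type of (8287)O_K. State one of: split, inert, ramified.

inert — (8287) stays prime in O_K

Since -151 ≡ 1 mod 4, the ring of integers is ℤ[(1+√-151)/2] with discriminant -151.
8287 ∤ -151, so 8287 is unramified.
Compute (-151/8287) via Euler: 8136^((8287-1)/2) mod 8287 = 8286, so (-151/8287) = -1.
d is a non-residue mod p, hence 8287 remains inert in O_K.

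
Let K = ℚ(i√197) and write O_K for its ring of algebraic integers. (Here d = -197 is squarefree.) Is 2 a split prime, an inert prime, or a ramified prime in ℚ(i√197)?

2 is ramified

Since -197 ≢ 1 mod 4, the ring of integers is ℤ[√-197] with discriminant 4·(-197) = -788.
disc(K) = -788 = 2·(-394), so p = 2 is ramified.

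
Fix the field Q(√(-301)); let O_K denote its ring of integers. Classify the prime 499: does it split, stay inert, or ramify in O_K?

Since -301 ≢ 1 mod 4, the ring of integers is ℤ[√-301] with discriminant 4·(-301) = -1204.
499 ∤ -1204, so 499 is unramified.
Compute (-301/499) via Euler: 198^((499-1)/2) mod 499 = 1, so (-301/499) = 1.
Legendre symbol 1 ⇒ 499 is split.

split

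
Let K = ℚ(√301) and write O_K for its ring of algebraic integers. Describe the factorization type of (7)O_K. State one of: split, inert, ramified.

ramified — (7) = 𝔭²

d = 301 ≡ 1 (mod 4), so O_K = ℤ[(1+√301)/2] and disc(K) = d = 301.
7 divides disc(K) = 301, so 7 ramifies.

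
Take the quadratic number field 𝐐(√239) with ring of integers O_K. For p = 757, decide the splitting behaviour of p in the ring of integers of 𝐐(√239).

Since 239 ≢ 1 mod 4, the ring of integers is ℤ[√239] with discriminant 4·239 = 956.
757 ∤ 956, so 757 is unramified.
Compute (239/757) via Euler: 239^((757-1)/2) mod 757 = 1, so (239/757) = 1.
d is a quadratic residue mod p, hence 757 splits in O_K.

splits completely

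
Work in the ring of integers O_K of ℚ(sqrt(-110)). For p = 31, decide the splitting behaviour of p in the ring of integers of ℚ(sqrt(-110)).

Since -110 ≢ 1 mod 4, the ring of integers is ℤ[√-110] with discriminant 4·(-110) = -440.
31 ∤ -440, so 31 is unramified.
(-110/31) = 14^15 mod 31 = 1, giving Legendre symbol 1.
d is a quadratic residue mod p, hence 31 splits in O_K.

split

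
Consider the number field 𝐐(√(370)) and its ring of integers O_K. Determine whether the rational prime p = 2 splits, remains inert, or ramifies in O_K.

ramified

Since 370 ≢ 1 mod 4, the ring of integers is ℤ[√370] with discriminant 4·370 = 1480.
disc(K) = 1480 = 2·740, so p = 2 is ramified.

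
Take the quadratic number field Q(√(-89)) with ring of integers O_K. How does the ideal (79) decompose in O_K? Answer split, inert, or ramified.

inert

Since -89 ≢ 1 mod 4, the ring of integers is ℤ[√-89] with discriminant 4·(-89) = -356.
Since gcd(79, -356) = 1 the prime 79 does not ramify.
(-89/79) = 69^39 mod 79 = 78, giving Legendre symbol -1.
Legendre symbol -1 ⇒ 79 is inert.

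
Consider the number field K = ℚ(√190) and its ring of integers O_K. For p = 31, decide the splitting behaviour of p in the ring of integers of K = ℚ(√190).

split — (31) = 𝔭₁𝔭₂ with 𝔭₁ ≠ 𝔭₂

Since 190 ≢ 1 mod 4, the ring of integers is ℤ[√190] with discriminant 4·190 = 760.
31 ∤ 760, so 31 is unramified.
Compute (190/31) via Euler: 4^((31-1)/2) mod 31 = 1, so (190/31) = 1.
Legendre symbol 1 ⇒ 31 is split.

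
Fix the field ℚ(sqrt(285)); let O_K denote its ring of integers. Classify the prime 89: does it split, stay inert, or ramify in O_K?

285 mod 4 = 1, hence disc K = 285 and O_K = ℤ[(1+√285)/2].
89 ∤ 285, so 89 is unramified.
Legendre symbol by Euler's criterion: (285/89) ≡ 285^44 ≡ 1 (mod 89), i.e. (285/89) = 1.
d is a quadratic residue mod p, hence 89 splits in O_K.

split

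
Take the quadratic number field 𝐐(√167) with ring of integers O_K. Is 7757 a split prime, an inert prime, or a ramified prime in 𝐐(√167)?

p splits

d = 167 ≡ 3 (mod 4), so O_K = ℤ[√167] and disc(K) = 4d = 668.
disc(K) = 668 is not divisible by 7757; 7757 is unramified.
Compute (167/7757) via Euler: 167^((7757-1)/2) mod 7757 = 1, so (167/7757) = 1.
Legendre symbol 1 ⇒ 7757 is split.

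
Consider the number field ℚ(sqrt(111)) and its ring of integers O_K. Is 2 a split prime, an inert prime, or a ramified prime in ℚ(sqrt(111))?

Since 111 ≢ 1 mod 4, the ring of integers is ℤ[√111] with discriminant 4·111 = 444.
2 divides disc(K) = 444, so 2 ramifies.

p ramifies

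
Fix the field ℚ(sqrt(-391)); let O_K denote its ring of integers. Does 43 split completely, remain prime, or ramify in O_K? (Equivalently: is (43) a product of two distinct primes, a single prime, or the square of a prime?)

inert — (43) stays prime in O_K

d = -391 ≡ 1 (mod 4), so O_K = ℤ[(1+√-391)/2] and disc(K) = d = -391.
Since gcd(43, -391) = 1 the prime 43 does not ramify.
(-391/43) = 39^21 mod 43 = 42, giving Legendre symbol -1.
(-391/43) = -1, so 43 is inert.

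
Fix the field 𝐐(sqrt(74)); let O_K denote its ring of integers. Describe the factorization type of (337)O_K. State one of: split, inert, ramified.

Since 74 ≢ 1 mod 4, the ring of integers is ℤ[√74] with discriminant 4·74 = 296.
disc(K) = 296 is not divisible by 337; 337 is unramified.
(74/337) = 74^168 mod 337 = 1, giving Legendre symbol 1.
d is a quadratic residue mod p, hence 337 splits in O_K.

split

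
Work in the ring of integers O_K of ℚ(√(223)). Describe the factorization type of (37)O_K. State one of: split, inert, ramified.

Since 223 ≢ 1 mod 4, the ring of integers is ℤ[√223] with discriminant 4·223 = 892.
Since gcd(37, 892) = 1 the prime 37 does not ramify.
Euler's criterion: 223^18 mod 37 = 1. Thus (223|37) = 1.
d is a quadratic residue mod p, hence 37 splits in O_K.

splits completely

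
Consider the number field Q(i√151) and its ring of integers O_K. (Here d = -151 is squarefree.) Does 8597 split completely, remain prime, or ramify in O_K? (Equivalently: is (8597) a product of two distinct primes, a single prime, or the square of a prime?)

Since -151 ≡ 1 mod 4, the ring of integers is ℤ[(1+√-151)/2] with discriminant -151.
Since gcd(8597, -151) = 1 the prime 8597 does not ramify.
(-151/8597) = 8446^4298 mod 8597 = 8596, giving Legendre symbol -1.
d is a non-residue mod p, hence 8597 remains inert in O_K.

inert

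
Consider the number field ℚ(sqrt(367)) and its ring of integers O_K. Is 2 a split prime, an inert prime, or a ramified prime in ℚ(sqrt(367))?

367 mod 4 = 3, hence disc K = 4·367 = 1468 and O_K = ℤ[√367].
disc(K) = 1468 = 2·734, so p = 2 is ramified.

ramifies in O_K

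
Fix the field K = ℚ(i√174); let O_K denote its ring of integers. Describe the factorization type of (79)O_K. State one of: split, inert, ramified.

Since -174 ≢ 1 mod 4, the ring of integers is ℤ[√-174] with discriminant 4·(-174) = -696.
disc(K) = -696 is not divisible by 79; 79 is unramified.
(-174/79) = 63^39 mod 79 = 78, giving Legendre symbol -1.
Legendre symbol -1 ⇒ 79 is inert.

remains prime (inert)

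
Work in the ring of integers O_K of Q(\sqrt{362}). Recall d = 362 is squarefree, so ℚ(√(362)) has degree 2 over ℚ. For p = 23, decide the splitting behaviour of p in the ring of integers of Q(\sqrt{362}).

23 remains inert

d = 362 ≡ 2 (mod 4), so O_K = ℤ[√362] and disc(K) = 4d = 1448.
disc(K) = 1448 is not divisible by 23; 23 is unramified.
Legendre symbol by Euler's criterion: (362/23) ≡ 362^11 ≡ 22 (mod 23), i.e. (362/23) = -1.
Legendre symbol -1 ⇒ 23 is inert.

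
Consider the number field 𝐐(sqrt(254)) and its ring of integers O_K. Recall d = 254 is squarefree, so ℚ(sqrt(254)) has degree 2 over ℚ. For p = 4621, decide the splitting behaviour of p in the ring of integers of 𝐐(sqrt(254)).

remains prime (inert)

254 mod 4 = 2, hence disc K = 4·254 = 1016 and O_K = ℤ[√254].
4621 ∤ 1016, so 4621 is unramified.
(254/4621) = 254^2310 mod 4621 = 4620, giving Legendre symbol -1.
d is a non-residue mod p, hence 4621 remains inert in O_K.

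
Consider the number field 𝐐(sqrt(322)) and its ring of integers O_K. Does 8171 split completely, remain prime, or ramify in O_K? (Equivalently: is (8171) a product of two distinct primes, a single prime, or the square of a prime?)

8171 remains inert

d = 322 ≡ 2 (mod 4), so O_K = ℤ[√322] and disc(K) = 4d = 1288.
disc(K) = 1288 is not divisible by 8171; 8171 is unramified.
Euler's criterion: 322^4085 mod 8171 = 8170. Thus (322|8171) = -1.
Legendre symbol -1 ⇒ 8171 is inert.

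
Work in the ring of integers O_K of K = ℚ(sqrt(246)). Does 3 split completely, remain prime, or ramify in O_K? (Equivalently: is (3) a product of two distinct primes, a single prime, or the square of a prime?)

ramified

d = 246 ≡ 2 (mod 4), so O_K = ℤ[√246] and disc(K) = 4d = 984.
disc(K) = 984 = 3·328, so p = 3 is ramified.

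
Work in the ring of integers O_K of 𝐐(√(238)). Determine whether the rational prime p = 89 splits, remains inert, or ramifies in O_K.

89 remains inert

Since 238 ≢ 1 mod 4, the ring of integers is ℤ[√238] with discriminant 4·238 = 952.
disc(K) = 952 is not divisible by 89; 89 is unramified.
Legendre symbol by Euler's criterion: (238/89) ≡ 238^44 ≡ 88 (mod 89), i.e. (238/89) = -1.
d is a non-residue mod p, hence 89 remains inert in O_K.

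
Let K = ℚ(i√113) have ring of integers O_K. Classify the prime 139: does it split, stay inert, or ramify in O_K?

inert — (139) stays prime in O_K

-113 mod 4 = 3, hence disc K = 4·(-113) = -452 and O_K = ℤ[√-113].
Since gcd(139, -452) = 1 the prime 139 does not ramify.
Euler's criterion: (-113)^69 mod 139 = 138. Thus (-113|139) = -1.
d is a non-residue mod p, hence 139 remains inert in O_K.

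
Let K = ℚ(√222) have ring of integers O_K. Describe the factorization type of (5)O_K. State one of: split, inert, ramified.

222 mod 4 = 2, hence disc K = 4·222 = 888 and O_K = ℤ[√222].
Since gcd(5, 888) = 1 the prime 5 does not ramify.
(222/5) = 2^2 mod 5 = 4, giving Legendre symbol -1.
(222/5) = -1, so 5 is inert.

5 remains inert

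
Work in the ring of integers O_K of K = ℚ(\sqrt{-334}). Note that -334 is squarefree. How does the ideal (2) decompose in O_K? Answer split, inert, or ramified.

Since -334 ≢ 1 mod 4, the ring of integers is ℤ[√-334] with discriminant 4·(-334) = -1336.
disc(K) = -1336 = 2·(-668), so p = 2 is ramified.

2 is ramified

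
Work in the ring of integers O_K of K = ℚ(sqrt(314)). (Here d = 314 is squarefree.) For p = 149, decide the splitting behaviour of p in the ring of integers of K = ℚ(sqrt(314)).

split — (149) = 𝔭₁𝔭₂ with 𝔭₁ ≠ 𝔭₂

d = 314 ≡ 2 (mod 4), so O_K = ℤ[√314] and disc(K) = 4d = 1256.
disc(K) = 1256 is not divisible by 149; 149 is unramified.
Legendre symbol by Euler's criterion: (314/149) ≡ 314^74 ≡ 1 (mod 149), i.e. (314/149) = 1.
Legendre symbol 1 ⇒ 149 is split.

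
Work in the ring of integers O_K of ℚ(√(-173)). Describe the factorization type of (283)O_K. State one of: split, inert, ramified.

split

Since -173 ≢ 1 mod 4, the ring of integers is ℤ[√-173] with discriminant 4·(-173) = -692.
Since gcd(283, -692) = 1 the prime 283 does not ramify.
Legendre symbol by Euler's criterion: (-173/283) ≡ (-173)^141 ≡ 1 (mod 283), i.e. (-173/283) = 1.
Legendre symbol 1 ⇒ 283 is split.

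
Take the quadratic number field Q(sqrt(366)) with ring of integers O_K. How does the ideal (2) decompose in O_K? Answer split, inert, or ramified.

2 is ramified

d = 366 ≡ 2 (mod 4), so O_K = ℤ[√366] and disc(K) = 4d = 1464.
Ramification test: 2 | 1464. The prime 2 ramifies in K.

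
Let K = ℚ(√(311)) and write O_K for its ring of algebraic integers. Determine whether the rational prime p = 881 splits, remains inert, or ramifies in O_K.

Since 311 ≢ 1 mod 4, the ring of integers is ℤ[√311] with discriminant 4·311 = 1244.
disc(K) = 1244 is not divisible by 881; 881 is unramified.
Compute (311/881) via Euler: 311^((881-1)/2) mod 881 = 880, so (311/881) = -1.
d is a non-residue mod p, hence 881 remains inert in O_K.

p is inert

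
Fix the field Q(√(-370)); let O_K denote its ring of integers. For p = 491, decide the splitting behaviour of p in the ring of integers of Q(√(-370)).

d = -370 ≡ 2 (mod 4), so O_K = ℤ[√-370] and disc(K) = 4d = -1480.
Since gcd(491, -1480) = 1 the prime 491 does not ramify.
Euler's criterion: (-370)^245 mod 491 = 1. Thus (-370|491) = 1.
Legendre symbol 1 ⇒ 491 is split.

split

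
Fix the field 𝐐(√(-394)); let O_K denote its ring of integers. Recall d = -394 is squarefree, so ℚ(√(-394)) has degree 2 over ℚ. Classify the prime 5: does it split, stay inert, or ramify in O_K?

split

-394 mod 4 = 2, hence disc K = 4·(-394) = -1576 and O_K = ℤ[√-394].
disc(K) = -1576 is not divisible by 5; 5 is unramified.
Legendre symbol by Euler's criterion: (-394/5) ≡ (-394)^2 ≡ 1 (mod 5), i.e. (-394/5) = 1.
d is a quadratic residue mod p, hence 5 splits in O_K.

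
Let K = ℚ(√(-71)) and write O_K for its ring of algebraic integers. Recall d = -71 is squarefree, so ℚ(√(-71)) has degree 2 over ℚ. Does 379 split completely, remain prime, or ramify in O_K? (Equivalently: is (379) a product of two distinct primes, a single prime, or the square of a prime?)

d = -71 ≡ 1 (mod 4), so O_K = ℤ[(1+√-71)/2] and disc(K) = d = -71.
disc(K) = -71 is not divisible by 379; 379 is unramified.
Euler's criterion: (-71)^189 mod 379 = 1. Thus (-71|379) = 1.
d is a quadratic residue mod p, hence 379 splits in O_K.

splits completely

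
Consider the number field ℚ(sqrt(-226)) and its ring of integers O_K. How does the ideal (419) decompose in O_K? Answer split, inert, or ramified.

d = -226 ≡ 2 (mod 4), so O_K = ℤ[√-226] and disc(K) = 4d = -904.
419 ∤ -904, so 419 is unramified.
(-226/419) = 193^209 mod 419 = 418, giving Legendre symbol -1.
Legendre symbol -1 ⇒ 419 is inert.

inert — (419) stays prime in O_K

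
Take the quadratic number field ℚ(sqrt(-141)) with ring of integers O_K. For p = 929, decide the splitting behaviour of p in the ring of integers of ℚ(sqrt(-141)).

inert

d = -141 ≡ 3 (mod 4), so O_K = ℤ[√-141] and disc(K) = 4d = -564.
929 ∤ -564, so 929 is unramified.
Euler's criterion: (-141)^464 mod 929 = 928. Thus (-141|929) = -1.
(-141/929) = -1, so 929 is inert.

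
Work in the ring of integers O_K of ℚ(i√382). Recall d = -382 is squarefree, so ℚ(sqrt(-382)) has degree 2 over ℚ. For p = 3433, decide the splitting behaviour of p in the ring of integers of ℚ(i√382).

d = -382 ≡ 2 (mod 4), so O_K = ℤ[√-382] and disc(K) = 4d = -1528.
3433 ∤ -1528, so 3433 is unramified.
Compute (-382/3433) via Euler: 3051^((3433-1)/2) mod 3433 = 3432, so (-382/3433) = -1.
Legendre symbol -1 ⇒ 3433 is inert.

inert — (3433) stays prime in O_K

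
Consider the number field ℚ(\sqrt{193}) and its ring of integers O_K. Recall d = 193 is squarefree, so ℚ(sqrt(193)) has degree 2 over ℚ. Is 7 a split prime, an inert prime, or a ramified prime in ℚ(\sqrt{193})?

d = 193 ≡ 1 (mod 4), so O_K = ℤ[(1+√193)/2] and disc(K) = d = 193.
Since gcd(7, 193) = 1 the prime 7 does not ramify.
Compute (193/7) via Euler: 4^((7-1)/2) mod 7 = 1, so (193/7) = 1.
d is a quadratic residue mod p, hence 7 splits in O_K.

split — (7) = 𝔭₁𝔭₂ with 𝔭₁ ≠ 𝔭₂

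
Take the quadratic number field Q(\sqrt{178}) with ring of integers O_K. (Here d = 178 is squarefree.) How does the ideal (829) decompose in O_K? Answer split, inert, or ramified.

178 mod 4 = 2, hence disc K = 4·178 = 712 and O_K = ℤ[√178].
disc(K) = 712 is not divisible by 829; 829 is unramified.
(178/829) = 178^414 mod 829 = 1, giving Legendre symbol 1.
d is a quadratic residue mod p, hence 829 splits in O_K.

split — (829) = 𝔭₁𝔭₂ with 𝔭₁ ≠ 𝔭₂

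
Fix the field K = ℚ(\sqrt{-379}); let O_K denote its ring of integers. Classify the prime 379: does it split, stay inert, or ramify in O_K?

Since -379 ≡ 1 mod 4, the ring of integers is ℤ[(1+√-379)/2] with discriminant -379.
disc(K) = -379 = 379·(-1), so p = 379 is ramified.

ramifies in O_K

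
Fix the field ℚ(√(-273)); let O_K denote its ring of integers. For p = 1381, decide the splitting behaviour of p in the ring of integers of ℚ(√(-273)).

d = -273 ≡ 3 (mod 4), so O_K = ℤ[√-273] and disc(K) = 4d = -1092.
1381 ∤ -1092, so 1381 is unramified.
Euler's criterion: (-273)^690 mod 1381 = 1. Thus (-273|1381) = 1.
(-273/1381) = 1, so 1381 splits.

1381 splits in O_K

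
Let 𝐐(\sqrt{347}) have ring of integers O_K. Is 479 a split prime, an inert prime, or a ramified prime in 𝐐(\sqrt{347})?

Since 347 ≢ 1 mod 4, the ring of integers is ℤ[√347] with discriminant 4·347 = 1388.
disc(K) = 1388 is not divisible by 479; 479 is unramified.
Compute (347/479) via Euler: 347^((479-1)/2) mod 479 = 478, so (347/479) = -1.
d is a non-residue mod p, hence 479 remains inert in O_K.

remains prime (inert)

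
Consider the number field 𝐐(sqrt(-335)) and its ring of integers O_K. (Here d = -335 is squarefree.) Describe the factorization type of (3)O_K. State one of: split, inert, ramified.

split — (3) = 𝔭₁𝔭₂ with 𝔭₁ ≠ 𝔭₂

-335 mod 4 = 1, hence disc K = -335 and O_K = ℤ[(1+√-335)/2].
disc(K) = -335 is not divisible by 3; 3 is unramified.
(-335/3) = 1^1 mod 3 = 1, giving Legendre symbol 1.
(-335/3) = 1, so 3 splits.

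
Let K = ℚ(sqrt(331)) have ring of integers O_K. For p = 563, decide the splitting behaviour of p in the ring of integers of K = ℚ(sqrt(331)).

inert

Since 331 ≢ 1 mod 4, the ring of integers is ℤ[√331] with discriminant 4·331 = 1324.
disc(K) = 1324 is not divisible by 563; 563 is unramified.
Euler's criterion: 331^281 mod 563 = 562. Thus (331|563) = -1.
(331/563) = -1, so 563 is inert.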